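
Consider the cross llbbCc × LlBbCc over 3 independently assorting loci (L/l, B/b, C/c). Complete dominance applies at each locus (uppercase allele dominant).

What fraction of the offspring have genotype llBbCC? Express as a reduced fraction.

llbbCc gametes: lbC×4, lbc×4
LlBbCc gametes: LBC×1, LBc×1, LbC×1, Lbc×1, lBC×1, lBc×1, lbC×1, lbc×1
llbbCc×LlBbCc grid (8·8=64): LlBbCC=4 LlBbCc=8 LlBbcc=4 LlbbCC=4 LlbbCc=8 Llbbcc=4 llBbCC=4 llBbCc=8 llBbcc=4 llbbCC=4 llbbCc=8 llbbcc=4
llBbCC hits 4/64; gcd=4; 4÷4/64÷4 = 1/16

P(llBbCC) = 1/16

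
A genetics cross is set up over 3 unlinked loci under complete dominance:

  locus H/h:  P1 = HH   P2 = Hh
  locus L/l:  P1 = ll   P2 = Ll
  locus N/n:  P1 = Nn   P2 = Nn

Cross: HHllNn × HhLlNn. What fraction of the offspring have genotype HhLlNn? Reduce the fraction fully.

HHllNn gametes: HlN×4, Hln×4
HhLlNn gametes: HLN×1, HLn×1, HlN×1, Hln×1, hLN×1, hLn×1, hlN×1, hln×1
HHllNn×HhLlNn grid (8·8=64): HHLlNN=4 HHLlNn=8 HHLlnn=4 HHllNN=4 HHllNn=8 HHllnn=4 HhLlNN=4 HhLlNn=8 HhLlnn=4 HhllNN=4 HhllNn=8 Hhllnn=4
HhLlNn hits 8/64; gcd=8; 8÷8/64÷8 = 1/8

P(HhLlNn) = 1/8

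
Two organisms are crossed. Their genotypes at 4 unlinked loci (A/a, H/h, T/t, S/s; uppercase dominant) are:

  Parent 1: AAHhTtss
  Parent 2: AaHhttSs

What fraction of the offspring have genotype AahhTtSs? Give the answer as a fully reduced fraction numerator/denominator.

AAHhTtss gametes: AHTs×4, AHts×4, AhTs×4, Ahts×4
AaHhttSs gametes: AHtS×2, AHts×2, AhtS×2, Ahts×2, aHtS×2, aHts×2, ahtS×2, ahts×2
AAHhTtss×AaHhttSs grid (16·16=256): AAHHTtSs=8 AAHHTtss=8 AAHHttSs=8 AAHHttss=8 AAHhTtSs=16 AAHhTtss=16 AAHhttSs=16 AAHhttss=16 AAhhTtSs=8 AAhhTtss=8 AAhhttSs=8 AAhhttss=8 AaHHTtSs=8 AaHHTtss=8 AaHHttSs=8 AaHHttss=8 AaHhTtSs=16 AaHhTtss=16 AaHhttSs=16 AaHhttss=16 AahhTtSs=8 AahhTtss=8 AahhttSs=8 Aahhttss=8
AahhTtSs hits 8/256; gcd=8; 8÷8/256÷8 = 1/32

P(AahhTtSs) = 1/32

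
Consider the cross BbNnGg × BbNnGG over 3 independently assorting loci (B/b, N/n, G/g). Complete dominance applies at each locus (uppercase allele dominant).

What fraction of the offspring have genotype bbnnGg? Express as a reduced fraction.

BbNnGg gametes: BNG×1, BNg×1, BnG×1, Bng×1, bNG×1, bNg×1, bnG×1, bng×1
BbNnGG gametes: BNG×2, BnG×2, bNG×2, bnG×2
BbNnGg×BbNnGG grid (8·8=64): BBNNGG=2 BBNNGg=2 BBNnGG=4 BBNnGg=4 BBnnGG=2 BBnnGg=2 BbNNGG=4 BbNNGg=4 BbNnGG=8 BbNnGg=8 BbnnGG=4 BbnnGg=4 bbNNGG=2 bbNNGg=2 bbNnGG=4 bbNnGg=4 bbnnGG=2 bbnnGg=2
bbnnGg hits 2/64; gcd=2; 2÷2/64÷2 = 1/32

P(bbnnGg) = 1/32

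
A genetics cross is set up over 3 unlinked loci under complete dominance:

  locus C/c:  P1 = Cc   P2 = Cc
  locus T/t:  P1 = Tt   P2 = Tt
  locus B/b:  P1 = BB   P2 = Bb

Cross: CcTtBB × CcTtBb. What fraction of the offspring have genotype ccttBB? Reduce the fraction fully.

CcTtBB gametes: CTB×2, CtB×2, cTB×2, ctB×2
CcTtBb gametes: CTB×1, CTb×1, CtB×1, Ctb×1, cTB×1, cTb×1, ctB×1, ctb×1
CcTtBB×CcTtBb grid (8·8=64): CCTTBB=2 CCTTBb=2 CCTtBB=4 CCTtBb=4 CCttBB=2 CCttBb=2 CcTTBB=4 CcTTBb=4 CcTtBB=8 CcTtBb=8 CcttBB=4 CcttBb=4 ccTTBB=2 ccTTBb=2 ccTtBB=4 ccTtBb=4 ccttBB=2 ccttBb=2
ccttBB hits 2/64; gcd=2; 2÷2/64÷2 = 1/32

P(ccttBB) = 1/32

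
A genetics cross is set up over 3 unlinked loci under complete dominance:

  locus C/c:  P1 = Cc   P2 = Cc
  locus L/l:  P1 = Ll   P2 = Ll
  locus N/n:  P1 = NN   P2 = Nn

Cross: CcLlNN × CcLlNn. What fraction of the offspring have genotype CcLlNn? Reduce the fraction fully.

P(CcLlNn) = 1/8

CcLlNN gametes: CLN×2, ClN×2, cLN×2, clN×2
CcLlNn gametes: CLN×1, CLn×1, ClN×1, Cln×1, cLN×1, cLn×1, clN×1, cln×1
CcLlNN×CcLlNn grid (8·8=64): CCLLNN=2 CCLLNn=2 CCLlNN=4 CCLlNn=4 CCllNN=2 CCllNn=2 CcLLNN=4 CcLLNn=4 CcLlNN=8 CcLlNn=8 CcllNN=4 CcllNn=4 ccLLNN=2 ccLLNn=2 ccLlNN=4 ccLlNn=4 ccllNN=2 ccllNn=2
CcLlNn hits 8/64; gcd=8; 8÷8/64÷8 = 1/8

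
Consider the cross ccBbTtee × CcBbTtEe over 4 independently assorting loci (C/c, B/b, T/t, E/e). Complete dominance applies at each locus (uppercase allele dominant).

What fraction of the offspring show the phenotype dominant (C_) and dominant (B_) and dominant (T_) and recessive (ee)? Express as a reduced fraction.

P(C_ B_ T_ ee) = 9/64

ccBbTtee gametes: cBTe×4, cBte×4, cbTe×4, cbte×4
CcBbTtEe gametes: CBTE×1, CBTe×1, CBtE×1, CBte×1, CbTE×1, CbTe×1, CbtE×1, Cbte×1, cBTE×1, cBTe×1, cBtE×1, cBte×1, cbTE×1, cbTe×1, cbtE×1, cbte×1
ccBbTtee×CcBbTtEe grid (16·16=256): CcBBTTEe=4 CcBBTTee=4 CcBBTtEe=8 CcBBTtee=8 CcBBttEe=4 CcBBttee=4 CcBbTTEe=8 CcBbTTee=8 CcBbTtEe=16 CcBbTtee=16 CcBbttEe=8 CcBbttee=8 CcbbTTEe=4 CcbbTTee=4 CcbbTtEe=8 CcbbTtee=8 CcbbttEe=4 Ccbbttee=4 ccBBTTEe=4 ccBBTTee=4 ccBBTtEe=8 ccBBTtee=8 ccBBttEe=4 ccBBttee=4 ccBbTTEe=8 ccBbTTee=8 ccBbTtEe=16 ccBbTtee=16 ccBbttEe=8 ccBbttee=8 ccbbTTEe=4 ccbbTTee=4 ccbbTtEe=8 ccbbTtee=8 ccbbttEe=4 ccbbttee=4
C_ B_ T_ ee hits 36/256; gcd=4; 36÷4/256÷4 = 9/64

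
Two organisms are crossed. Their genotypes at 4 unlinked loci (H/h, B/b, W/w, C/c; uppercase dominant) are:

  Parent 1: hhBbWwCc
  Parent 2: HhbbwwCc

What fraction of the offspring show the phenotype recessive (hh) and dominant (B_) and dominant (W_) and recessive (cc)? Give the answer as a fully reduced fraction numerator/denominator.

P(hh B_ W_ cc) = 1/32

hhBbWwCc gametes: hBWC×2, hBWc×2, hBwC×2, hBwc×2, hbWC×2, hbWc×2, hbwC×2, hbwc×2
HhbbwwCc gametes: HbwC×4, Hbwc×4, hbwC×4, hbwc×4
hhBbWwCc×HhbbwwCc grid (16·16=256): HhBbWwCC=8 HhBbWwCc=16 HhBbWwcc=8 HhBbwwCC=8 HhBbwwCc=16 HhBbwwcc=8 HhbbWwCC=8 HhbbWwCc=16 HhbbWwcc=8 HhbbwwCC=8 HhbbwwCc=16 Hhbbwwcc=8 hhBbWwCC=8 hhBbWwCc=16 hhBbWwcc=8 hhBbwwCC=8 hhBbwwCc=16 hhBbwwcc=8 hhbbWwCC=8 hhbbWwCc=16 hhbbWwcc=8 hhbbwwCC=8 hhbbwwCc=16 hhbbwwcc=8
hh B_ W_ cc hits 8/256; gcd=8; 8÷8/256÷8 = 1/32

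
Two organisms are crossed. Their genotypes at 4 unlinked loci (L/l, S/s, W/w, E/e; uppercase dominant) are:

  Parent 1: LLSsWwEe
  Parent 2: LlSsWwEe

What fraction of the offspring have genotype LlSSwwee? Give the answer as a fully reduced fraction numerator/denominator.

LLSsWwEe gametes: LSWE×2, LSWe×2, LSwE×2, LSwe×2, LsWE×2, LsWe×2, LswE×2, Lswe×2
LlSsWwEe gametes: LSWE×1, LSWe×1, LSwE×1, LSwe×1, LsWE×1, LsWe×1, LswE×1, Lswe×1, lSWE×1, lSWe×1, lSwE×1, lSwe×1, lsWE×1, lsWe×1, lswE×1, lswe×1
LLSsWwEe×LlSsWwEe grid (16·16=256): LLSSWWEE=2 LLSSWWEe=4 LLSSWWee=2 LLSSWwEE=4 LLSSWwEe=8 LLSSWwee=4 LLSSwwEE=2 LLSSwwEe=4 LLSSwwee=2 LLSsWWEE=4 LLSsWWEe=8 LLSsWWee=4 LLSsWwEE=8 LLSsWwEe=16 LLSsWwee=8 LLSswwEE=4 LLSswwEe=8 LLSswwee=4 LLssWWEE=2 LLssWWEe=4 LLssWWee=2 LLssWwEE=4 LLssWwEe=8 LLssWwee=4 LLsswwEE=2 LLsswwEe=4 LLsswwee=2 LlSSWWEE=2 LlSSWWEe=4 LlSSWWee=2 LlSSWwEE=4 LlSSWwEe=8 LlSSWwee=4 LlSSwwEE=2 LlSSwwEe=4 LlSSwwee=2 LlSsWWEE=4 LlSsWWEe=8 LlSsWWee=4 LlSsWwEE=8 LlSsWwEe=16 LlSsWwee=8 LlSswwEE=4 LlSswwEe=8 LlSswwee=4 LlssWWEE=2 LlssWWEe=4 LlssWWee=2 LlssWwEE=4 LlssWwEe=8 LlssWwee=4 LlsswwEE=2 LlsswwEe=4 Llsswwee=2
LlSSwwee hits 2/256; gcd=2; 2÷2/256÷2 = 1/128

P(LlSSwwee) = 1/128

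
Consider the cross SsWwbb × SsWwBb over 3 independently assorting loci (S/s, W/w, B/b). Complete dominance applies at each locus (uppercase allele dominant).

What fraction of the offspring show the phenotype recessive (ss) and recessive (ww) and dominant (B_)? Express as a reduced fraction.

SsWwbb gametes: SWb×2, Swb×2, sWb×2, swb×2
SsWwBb gametes: SWB×1, SWb×1, SwB×1, Swb×1, sWB×1, sWb×1, swB×1, swb×1
SsWwbb×SsWwBb grid (8·8=64): SSWWBb=2 SSWWbb=2 SSWwBb=4 SSWwbb=4 SSwwBb=2 SSwwbb=2 SsWWBb=4 SsWWbb=4 SsWwBb=8 SsWwbb=8 SswwBb=4 Sswwbb=4 ssWWBb=2 ssWWbb=2 ssWwBb=4 ssWwbb=4 sswwBb=2 sswwbb=2
ss ww B_ hits 2/64; gcd=2; 2÷2/64÷2 = 1/32

P(ss ww B_) = 1/32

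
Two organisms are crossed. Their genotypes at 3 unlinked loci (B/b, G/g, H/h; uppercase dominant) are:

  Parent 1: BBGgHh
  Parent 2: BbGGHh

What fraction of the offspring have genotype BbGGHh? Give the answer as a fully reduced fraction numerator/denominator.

P(BbGGHh) = 1/8

BBGgHh gametes: BGH×2, BGh×2, BgH×2, Bgh×2
BbGGHh gametes: BGH×2, BGh×2, bGH×2, bGh×2
BBGgHh×BbGGHh grid (8·8=64): BBGGHH=4 BBGGHh=8 BBGGhh=4 BBGgHH=4 BBGgHh=8 BBGghh=4 BbGGHH=4 BbGGHh=8 BbGGhh=4 BbGgHH=4 BbGgHh=8 BbGghh=4
BbGGHh hits 8/64; gcd=8; 8÷8/64÷8 = 1/8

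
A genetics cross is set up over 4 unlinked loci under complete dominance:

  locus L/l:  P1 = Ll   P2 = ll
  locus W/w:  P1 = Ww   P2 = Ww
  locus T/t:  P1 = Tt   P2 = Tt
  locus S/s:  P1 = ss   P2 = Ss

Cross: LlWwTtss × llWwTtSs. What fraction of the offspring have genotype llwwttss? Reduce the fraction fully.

LlWwTtss gametes: LWTs×2, LWts×2, LwTs×2, Lwts×2, lWTs×2, lWts×2, lwTs×2, lwts×2
llWwTtSs gametes: lWTS×2, lWTs×2, lWtS×2, lWts×2, lwTS×2, lwTs×2, lwtS×2, lwts×2
LlWwTtss×llWwTtSs grid (16·16=256): LlWWTTSs=4 LlWWTTss=4 LlWWTtSs=8 LlWWTtss=8 LlWWttSs=4 LlWWttss=4 LlWwTTSs=8 LlWwTTss=8 LlWwTtSs=16 LlWwTtss=16 LlWwttSs=8 LlWwttss=8 LlwwTTSs=4 LlwwTTss=4 LlwwTtSs=8 LlwwTtss=8 LlwwttSs=4 Llwwttss=4 llWWTTSs=4 llWWTTss=4 llWWTtSs=8 llWWTtss=8 llWWttSs=4 llWWttss=4 llWwTTSs=8 llWwTTss=8 llWwTtSs=16 llWwTtss=16 llWwttSs=8 llWwttss=8 llwwTTSs=4 llwwTTss=4 llwwTtSs=8 llwwTtss=8 llwwttSs=4 llwwttss=4
llwwttss hits 4/256; gcd=4; 4÷4/256÷4 = 1/64

P(llwwttss) = 1/64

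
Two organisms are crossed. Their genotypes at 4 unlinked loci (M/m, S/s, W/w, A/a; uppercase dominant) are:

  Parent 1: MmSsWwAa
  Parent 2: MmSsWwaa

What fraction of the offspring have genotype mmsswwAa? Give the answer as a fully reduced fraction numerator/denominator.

P(mmsswwAa) = 1/128

MmSsWwAa gametes: MSWA×1, MSWa×1, MSwA×1, MSwa×1, MsWA×1, MsWa×1, MswA×1, Mswa×1, mSWA×1, mSWa×1, mSwA×1, mSwa×1, msWA×1, msWa×1, mswA×1, mswa×1
MmSsWwaa gametes: MSWa×2, MSwa×2, MsWa×2, Mswa×2, mSWa×2, mSwa×2, msWa×2, mswa×2
MmSsWwAa×MmSsWwaa grid (16·16=256): MMSSWWAa=2 MMSSWWaa=2 MMSSWwAa=4 MMSSWwaa=4 MMSSwwAa=2 MMSSwwaa=2 MMSsWWAa=4 MMSsWWaa=4 MMSsWwAa=8 MMSsWwaa=8 MMSswwAa=4 MMSswwaa=4 MMssWWAa=2 MMssWWaa=2 MMssWwAa=4 MMssWwaa=4 MMsswwAa=2 MMsswwaa=2 MmSSWWAa=4 MmSSWWaa=4 MmSSWwAa=8 MmSSWwaa=8 MmSSwwAa=4 MmSSwwaa=4 MmSsWWAa=8 MmSsWWaa=8 MmSsWwAa=16 MmSsWwaa=16 MmSswwAa=8 MmSswwaa=8 MmssWWAa=4 MmssWWaa=4 MmssWwAa=8 MmssWwaa=8 MmsswwAa=4 Mmsswwaa=4 mmSSWWAa=2 mmSSWWaa=2 mmSSWwAa=4 mmSSWwaa=4 mmSSwwAa=2 mmSSwwaa=2 mmSsWWAa=4 mmSsWWaa=4 mmSsWwAa=8 mmSsWwaa=8 mmSswwAa=4 mmSswwaa=4 mmssWWAa=2 mmssWWaa=2 mmssWwAa=4 mmssWwaa=4 mmsswwAa=2 mmsswwaa=2
mmsswwAa hits 2/256; gcd=2; 2÷2/256÷2 = 1/128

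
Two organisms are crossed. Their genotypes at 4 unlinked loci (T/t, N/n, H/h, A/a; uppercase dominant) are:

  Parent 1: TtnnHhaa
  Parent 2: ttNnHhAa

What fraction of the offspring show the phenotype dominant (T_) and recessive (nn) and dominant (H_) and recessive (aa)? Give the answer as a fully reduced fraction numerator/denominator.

TtnnHhaa gametes: TnHa×4, Tnha×4, tnHa×4, tnha×4
ttNnHhAa gametes: tNHA×2, tNHa×2, tNhA×2, tNha×2, tnHA×2, tnHa×2, tnhA×2, tnha×2
TtnnHhaa×ttNnHhAa grid (16·16=256): TtNnHHAa=8 TtNnHHaa=8 TtNnHhAa=16 TtNnHhaa=16 TtNnhhAa=8 TtNnhhaa=8 TtnnHHAa=8 TtnnHHaa=8 TtnnHhAa=16 TtnnHhaa=16 TtnnhhAa=8 Ttnnhhaa=8 ttNnHHAa=8 ttNnHHaa=8 ttNnHhAa=16 ttNnHhaa=16 ttNnhhAa=8 ttNnhhaa=8 ttnnHHAa=8 ttnnHHaa=8 ttnnHhAa=16 ttnnHhaa=16 ttnnhhAa=8 ttnnhhaa=8
T_ nn H_ aa hits 24/256; gcd=8; 24÷8/256÷8 = 3/32

P(T_ nn H_ aa) = 3/32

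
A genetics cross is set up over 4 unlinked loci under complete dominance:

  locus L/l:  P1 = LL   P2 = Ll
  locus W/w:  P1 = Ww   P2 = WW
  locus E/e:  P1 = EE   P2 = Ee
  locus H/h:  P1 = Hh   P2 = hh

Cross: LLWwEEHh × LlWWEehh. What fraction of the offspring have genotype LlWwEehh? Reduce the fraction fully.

LLWwEEHh gametes: LWEH×4, LWEh×4, LwEH×4, LwEh×4
LlWWEehh gametes: LWEh×4, LWeh×4, lWEh×4, lWeh×4
LLWwEEHh×LlWWEehh grid (16·16=256): LLWWEEHh=16 LLWWEEhh=16 LLWWEeHh=16 LLWWEehh=16 LLWwEEHh=16 LLWwEEhh=16 LLWwEeHh=16 LLWwEehh=16 LlWWEEHh=16 LlWWEEhh=16 LlWWEeHh=16 LlWWEehh=16 LlWwEEHh=16 LlWwEEhh=16 LlWwEeHh=16 LlWwEehh=16
LlWwEehh hits 16/256; gcd=16; 16÷16/256÷16 = 1/16

P(LlWwEehh) = 1/16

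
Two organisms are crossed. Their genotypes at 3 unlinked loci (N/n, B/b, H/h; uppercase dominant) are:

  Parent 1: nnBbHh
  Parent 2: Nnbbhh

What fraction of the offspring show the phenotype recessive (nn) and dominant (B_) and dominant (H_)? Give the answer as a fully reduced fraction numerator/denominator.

nnBbHh gametes: nBH×2, nBh×2, nbH×2, nbh×2
Nnbbhh gametes: Nbh×4, nbh×4
nnBbHh×Nnbbhh grid (8·8=64): NnBbHh=8 NnBbhh=8 NnbbHh=8 Nnbbhh=8 nnBbHh=8 nnBbhh=8 nnbbHh=8 nnbbhh=8
nn B_ H_ hits 8/64; gcd=8; 8÷8/64÷8 = 1/8

P(nn B_ H_) = 1/8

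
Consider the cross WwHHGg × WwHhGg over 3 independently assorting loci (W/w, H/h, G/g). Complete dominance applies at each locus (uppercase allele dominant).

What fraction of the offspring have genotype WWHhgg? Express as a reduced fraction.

WwHHGg gametes: WHG×2, WHg×2, wHG×2, wHg×2
WwHhGg gametes: WHG×1, WHg×1, WhG×1, Whg×1, wHG×1, wHg×1, whG×1, whg×1
WwHHGg×WwHhGg grid (8·8=64): WWHHGG=2 WWHHGg=4 WWHHgg=2 WWHhGG=2 WWHhGg=4 WWHhgg=2 WwHHGG=4 WwHHGg=8 WwHHgg=4 WwHhGG=4 WwHhGg=8 WwHhgg=4 wwHHGG=2 wwHHGg=4 wwHHgg=2 wwHhGG=2 wwHhGg=4 wwHhgg=2
WWHhgg hits 2/64; gcd=2; 2÷2/64÷2 = 1/32

P(WWHhgg) = 1/32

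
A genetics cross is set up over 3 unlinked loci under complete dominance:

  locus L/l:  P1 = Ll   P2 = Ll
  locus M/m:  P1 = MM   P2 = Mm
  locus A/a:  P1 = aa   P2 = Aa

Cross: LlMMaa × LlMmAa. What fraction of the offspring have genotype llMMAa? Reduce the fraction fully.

LlMMaa gametes: LMa×4, lMa×4
LlMmAa gametes: LMA×1, LMa×1, LmA×1, Lma×1, lMA×1, lMa×1, lmA×1, lma×1
LlMMaa×LlMmAa grid (8·8=64): LLMMAa=4 LLMMaa=4 LLMmAa=4 LLMmaa=4 LlMMAa=8 LlMMaa=8 LlMmAa=8 LlMmaa=8 llMMAa=4 llMMaa=4 llMmAa=4 llMmaa=4
llMMAa hits 4/64; gcd=4; 4÷4/64÷4 = 1/16

P(llMMAa) = 1/16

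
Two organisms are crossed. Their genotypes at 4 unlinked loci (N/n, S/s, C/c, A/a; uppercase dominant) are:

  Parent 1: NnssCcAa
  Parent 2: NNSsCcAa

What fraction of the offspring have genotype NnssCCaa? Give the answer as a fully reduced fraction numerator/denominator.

NnssCcAa gametes: NsCA×2, NsCa×2, NscA×2, Nsca×2, nsCA×2, nsCa×2, nscA×2, nsca×2
NNSsCcAa gametes: NSCA×2, NSCa×2, NScA×2, NSca×2, NsCA×2, NsCa×2, NscA×2, Nsca×2
NnssCcAa×NNSsCcAa grid (16·16=256): NNSsCCAA=4 NNSsCCAa=8 NNSsCCaa=4 NNSsCcAA=8 NNSsCcAa=16 NNSsCcaa=8 NNSsccAA=4 NNSsccAa=8 NNSsccaa=4 NNssCCAA=4 NNssCCAa=8 NNssCCaa=4 NNssCcAA=8 NNssCcAa=16 NNssCcaa=8 NNssccAA=4 NNssccAa=8 NNssccaa=4 NnSsCCAA=4 NnSsCCAa=8 NnSsCCaa=4 NnSsCcAA=8 NnSsCcAa=16 NnSsCcaa=8 NnSsccAA=4 NnSsccAa=8 NnSsccaa=4 NnssCCAA=4 NnssCCAa=8 NnssCCaa=4 NnssCcAA=8 NnssCcAa=16 NnssCcaa=8 NnssccAA=4 NnssccAa=8 Nnssccaa=4
NnssCCaa hits 4/256; gcd=4; 4÷4/256÷4 = 1/64

P(NnssCCaa) = 1/64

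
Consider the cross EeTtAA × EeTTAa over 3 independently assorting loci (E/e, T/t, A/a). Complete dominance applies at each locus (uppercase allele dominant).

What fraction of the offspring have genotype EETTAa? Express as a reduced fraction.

EeTtAA gametes: ETA×2, EtA×2, eTA×2, etA×2
EeTTAa gametes: ETA×2, ETa×2, eTA×2, eTa×2
EeTtAA×EeTTAa grid (8·8=64): EETTAA=4 EETTAa=4 EETtAA=4 EETtAa=4 EeTTAA=8 EeTTAa=8 EeTtAA=8 EeTtAa=8 eeTTAA=4 eeTTAa=4 eeTtAA=4 eeTtAa=4
EETTAa hits 4/64; gcd=4; 4÷4/64÷4 = 1/16

P(EETTAa) = 1/16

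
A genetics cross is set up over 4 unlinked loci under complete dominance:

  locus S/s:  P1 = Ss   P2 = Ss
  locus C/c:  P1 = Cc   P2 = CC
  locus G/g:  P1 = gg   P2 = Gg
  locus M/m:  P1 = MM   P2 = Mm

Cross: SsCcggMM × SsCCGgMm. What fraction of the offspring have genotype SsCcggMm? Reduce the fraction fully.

P(SsCcggMm) = 1/16

SsCcggMM gametes: SCgM×4, ScgM×4, sCgM×4, scgM×4
SsCCGgMm gametes: SCGM×2, SCGm×2, SCgM×2, SCgm×2, sCGM×2, sCGm×2, sCgM×2, sCgm×2
SsCcggMM×SsCCGgMm grid (16·16=256): SSCCGgMM=8 SSCCGgMm=8 SSCCggMM=8 SSCCggMm=8 SSCcGgMM=8 SSCcGgMm=8 SSCcggMM=8 SSCcggMm=8 SsCCGgMM=16 SsCCGgMm=16 SsCCggMM=16 SsCCggMm=16 SsCcGgMM=16 SsCcGgMm=16 SsCcggMM=16 SsCcggMm=16 ssCCGgMM=8 ssCCGgMm=8 ssCCggMM=8 ssCCggMm=8 ssCcGgMM=8 ssCcGgMm=8 ssCcggMM=8 ssCcggMm=8
SsCcggMm hits 16/256; gcd=16; 16÷16/256÷16 = 1/16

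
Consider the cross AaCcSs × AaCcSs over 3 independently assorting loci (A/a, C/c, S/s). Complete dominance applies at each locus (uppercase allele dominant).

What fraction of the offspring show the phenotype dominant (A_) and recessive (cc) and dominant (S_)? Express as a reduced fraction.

AaCcSs gametes: ACS×1, ACs×1, AcS×1, Acs×1, aCS×1, aCs×1, acS×1, acs×1
AaCcSs gametes: ACS×1, ACs×1, AcS×1, Acs×1, aCS×1, aCs×1, acS×1, acs×1
AaCcSs×AaCcSs grid (8·8=64): AACCSS=1 AACCSs=2 AACCss=1 AACcSS=2 AACcSs=4 AACcss=2 AAccSS=1 AAccSs=2 AAccss=1 AaCCSS=2 AaCCSs=4 AaCCss=2 AaCcSS=4 AaCcSs=8 AaCcss=4 AaccSS=2 AaccSs=4 Aaccss=2 aaCCSS=1 aaCCSs=2 aaCCss=1 aaCcSS=2 aaCcSs=4 aaCcss=2 aaccSS=1 aaccSs=2 aaccss=1
A_ cc S_ hits 9/64; gcd=1; 9÷1/64÷1 = 9/64

P(A_ cc S_) = 9/64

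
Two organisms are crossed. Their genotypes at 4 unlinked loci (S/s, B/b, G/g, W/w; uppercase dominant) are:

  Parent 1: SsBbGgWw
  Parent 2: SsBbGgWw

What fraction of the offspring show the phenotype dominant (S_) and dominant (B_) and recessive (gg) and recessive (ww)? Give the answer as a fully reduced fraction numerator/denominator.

SsBbGgWw gametes: SBGW×1, SBGw×1, SBgW×1, SBgw×1, SbGW×1, SbGw×1, SbgW×1, Sbgw×1, sBGW×1, sBGw×1, sBgW×1, sBgw×1, sbGW×1, sbGw×1, sbgW×1, sbgw×1
SsBbGgWw gametes: SBGW×1, SBGw×1, SBgW×1, SBgw×1, SbGW×1, SbGw×1, SbgW×1, Sbgw×1, sBGW×1, sBGw×1, sBgW×1, sBgw×1, sbGW×1, sbGw×1, sbgW×1, sbgw×1
SsBbGgWw×SsBbGgWw grid (16·16=256): SSBBGGWW=1 SSBBGGWw=2 SSBBGGww=1 SSBBGgWW=2 SSBBGgWw=4 SSBBGgww=2 SSBBggWW=1 SSBBggWw=2 SSBBggww=1 SSBbGGWW=2 SSBbGGWw=4 SSBbGGww=2 SSBbGgWW=4 SSBbGgWw=8 SSBbGgww=4 SSBbggWW=2 SSBbggWw=4 SSBbggww=2 SSbbGGWW=1 SSbbGGWw=2 SSbbGGww=1 SSbbGgWW=2 SSbbGgWw=4 SSbbGgww=2 SSbbggWW=1 SSbbggWw=2 SSbbggww=1 SsBBGGWW=2 SsBBGGWw=4 SsBBGGww=2 SsBBGgWW=4 SsBBGgWw=8 SsBBGgww=4 SsBBggWW=2 SsBBggWw=4 SsBBggww=2 SsBbGGWW=4 SsBbGGWw=8 SsBbGGww=4 SsBbGgWW=8 SsBbGgWw=16 SsBbGgww=8 SsBbggWW=4 SsBbggWw=8 SsBbggww=4 SsbbGGWW=2 SsbbGGWw=4 SsbbGGww=2 SsbbGgWW=4 SsbbGgWw=8 SsbbGgww=4 SsbbggWW=2 SsbbggWw=4 Ssbbggww=2 ssBBGGWW=1 ssBBGGWw=2 ssBBGGww=1 ssBBGgWW=2 ssBBGgWw=4 ssBBGgww=2 ssBBggWW=1 ssBBggWw=2 ssBBggww=1 ssBbGGWW=2 ssBbGGWw=4 ssBbGGww=2 ssBbGgWW=4 ssBbGgWw=8 ssBbGgww=4 ssBbggWW=2 ssBbggWw=4 ssBbggww=2 ssbbGGWW=1 ssbbGGWw=2 ssbbGGww=1 ssbbGgWW=2 ssbbGgWw=4 ssbbGgww=2 ssbbggWW=1 ssbbggWw=2 ssbbggww=1
S_ B_ gg ww hits 9/256; gcd=1; 9÷1/256÷1 = 9/256

P(S_ B_ gg ww) = 9/256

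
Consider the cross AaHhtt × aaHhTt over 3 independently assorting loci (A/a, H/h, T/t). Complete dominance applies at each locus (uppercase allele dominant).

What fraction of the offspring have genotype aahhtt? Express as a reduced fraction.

P(aahhtt) = 1/16

AaHhtt gametes: AHt×2, Aht×2, aHt×2, aht×2
aaHhTt gametes: aHT×2, aHt×2, ahT×2, aht×2
AaHhtt×aaHhTt grid (8·8=64): AaHHTt=4 AaHHtt=4 AaHhTt=8 AaHhtt=8 AahhTt=4 Aahhtt=4 aaHHTt=4 aaHHtt=4 aaHhTt=8 aaHhtt=8 aahhTt=4 aahhtt=4
aahhtt hits 4/64; gcd=4; 4÷4/64÷4 = 1/16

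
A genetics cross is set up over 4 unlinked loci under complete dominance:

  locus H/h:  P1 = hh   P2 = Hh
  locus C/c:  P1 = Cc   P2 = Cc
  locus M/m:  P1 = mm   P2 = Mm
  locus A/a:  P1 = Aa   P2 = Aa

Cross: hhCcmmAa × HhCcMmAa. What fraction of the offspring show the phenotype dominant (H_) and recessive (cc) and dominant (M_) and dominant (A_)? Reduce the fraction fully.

hhCcmmAa gametes: hCmA×4, hCma×4, hcmA×4, hcma×4
HhCcMmAa gametes: HCMA×1, HCMa×1, HCmA×1, HCma×1, HcMA×1, HcMa×1, HcmA×1, Hcma×1, hCMA×1, hCMa×1, hCmA×1, hCma×1, hcMA×1, hcMa×1, hcmA×1, hcma×1
hhCcmmAa×HhCcMmAa grid (16·16=256): HhCCMmAA=4 HhCCMmAa=8 HhCCMmaa=4 HhCCmmAA=4 HhCCmmAa=8 HhCCmmaa=4 HhCcMmAA=8 HhCcMmAa=16 HhCcMmaa=8 HhCcmmAA=8 HhCcmmAa=16 HhCcmmaa=8 HhccMmAA=4 HhccMmAa=8 HhccMmaa=4 HhccmmAA=4 HhccmmAa=8 Hhccmmaa=4 hhCCMmAA=4 hhCCMmAa=8 hhCCMmaa=4 hhCCmmAA=4 hhCCmmAa=8 hhCCmmaa=4 hhCcMmAA=8 hhCcMmAa=16 hhCcMmaa=8 hhCcmmAA=8 hhCcmmAa=16 hhCcmmaa=8 hhccMmAA=4 hhccMmAa=8 hhccMmaa=4 hhccmmAA=4 hhccmmAa=8 hhccmmaa=4
H_ cc M_ A_ hits 12/256; gcd=4; 12÷4/256÷4 = 3/64

P(H_ cc M_ A_) = 3/64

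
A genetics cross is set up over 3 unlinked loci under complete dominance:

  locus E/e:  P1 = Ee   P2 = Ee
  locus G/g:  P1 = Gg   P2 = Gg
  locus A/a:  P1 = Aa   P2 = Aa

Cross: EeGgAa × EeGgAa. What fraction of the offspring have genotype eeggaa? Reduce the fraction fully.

P(eeggaa) = 1/64

EeGgAa gametes: EGA×1, EGa×1, EgA×1, Ega×1, eGA×1, eGa×1, egA×1, ega×1
EeGgAa gametes: EGA×1, EGa×1, EgA×1, Ega×1, eGA×1, eGa×1, egA×1, ega×1
EeGgAa×EeGgAa grid (8·8=64): EEGGAA=1 EEGGAa=2 EEGGaa=1 EEGgAA=2 EEGgAa=4 EEGgaa=2 EEggAA=1 EEggAa=2 EEggaa=1 EeGGAA=2 EeGGAa=4 EeGGaa=2 EeGgAA=4 EeGgAa=8 EeGgaa=4 EeggAA=2 EeggAa=4 Eeggaa=2 eeGGAA=1 eeGGAa=2 eeGGaa=1 eeGgAA=2 eeGgAa=4 eeGgaa=2 eeggAA=1 eeggAa=2 eeggaa=1
eeggaa hits 1/64; gcd=1; 1÷1/64÷1 = 1/64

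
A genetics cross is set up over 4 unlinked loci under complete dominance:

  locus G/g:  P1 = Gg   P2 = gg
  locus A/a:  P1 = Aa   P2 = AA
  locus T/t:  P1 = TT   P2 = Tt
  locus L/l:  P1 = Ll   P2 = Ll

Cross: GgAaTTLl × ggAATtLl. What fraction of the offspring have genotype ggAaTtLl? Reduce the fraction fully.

GgAaTTLl gametes: GATL×2, GATl×2, GaTL×2, GaTl×2, gATL×2, gATl×2, gaTL×2, gaTl×2
ggAATtLl gametes: gATL×4, gATl×4, gAtL×4, gAtl×4
GgAaTTLl×ggAATtLl grid (16·16=256): GgAATTLL=8 GgAATTLl=16 GgAATTll=8 GgAATtLL=8 GgAATtLl=16 GgAATtll=8 GgAaTTLL=8 GgAaTTLl=16 GgAaTTll=8 GgAaTtLL=8 GgAaTtLl=16 GgAaTtll=8 ggAATTLL=8 ggAATTLl=16 ggAATTll=8 ggAATtLL=8 ggAATtLl=16 ggAATtll=8 ggAaTTLL=8 ggAaTTLl=16 ggAaTTll=8 ggAaTtLL=8 ggAaTtLl=16 ggAaTtll=8
ggAaTtLl hits 16/256; gcd=16; 16÷16/256÷16 = 1/16

P(ggAaTtLl) = 1/16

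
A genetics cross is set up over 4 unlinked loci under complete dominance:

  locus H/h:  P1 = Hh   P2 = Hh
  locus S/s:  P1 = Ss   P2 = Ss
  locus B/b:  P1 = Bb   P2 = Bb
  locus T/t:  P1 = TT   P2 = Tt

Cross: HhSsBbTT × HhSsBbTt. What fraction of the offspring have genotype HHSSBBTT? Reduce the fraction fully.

P(HHSSBBTT) = 1/128

HhSsBbTT gametes: HSBT×2, HSbT×2, HsBT×2, HsbT×2, hSBT×2, hSbT×2, hsBT×2, hsbT×2
HhSsBbTt gametes: HSBT×1, HSBt×1, HSbT×1, HSbt×1, HsBT×1, HsBt×1, HsbT×1, Hsbt×1, hSBT×1, hSBt×1, hSbT×1, hSbt×1, hsBT×1, hsBt×1, hsbT×1, hsbt×1
HhSsBbTT×HhSsBbTt grid (16·16=256): HHSSBBTT=2 HHSSBBTt=2 HHSSBbTT=4 HHSSBbTt=4 HHSSbbTT=2 HHSSbbTt=2 HHSsBBTT=4 HHSsBBTt=4 HHSsBbTT=8 HHSsBbTt=8 HHSsbbTT=4 HHSsbbTt=4 HHssBBTT=2 HHssBBTt=2 HHssBbTT=4 HHssBbTt=4 HHssbbTT=2 HHssbbTt=2 HhSSBBTT=4 HhSSBBTt=4 HhSSBbTT=8 HhSSBbTt=8 HhSSbbTT=4 HhSSbbTt=4 HhSsBBTT=8 HhSsBBTt=8 HhSsBbTT=16 HhSsBbTt=16 HhSsbbTT=8 HhSsbbTt=8 HhssBBTT=4 HhssBBTt=4 HhssBbTT=8 HhssBbTt=8 HhssbbTT=4 HhssbbTt=4 hhSSBBTT=2 hhSSBBTt=2 hhSSBbTT=4 hhSSBbTt=4 hhSSbbTT=2 hhSSbbTt=2 hhSsBBTT=4 hhSsBBTt=4 hhSsBbTT=8 hhSsBbTt=8 hhSsbbTT=4 hhSsbbTt=4 hhssBBTT=2 hhssBBTt=2 hhssBbTT=4 hhssBbTt=4 hhssbbTT=2 hhssbbTt=2
HHSSBBTT hits 2/256; gcd=2; 2÷2/256÷2 = 1/128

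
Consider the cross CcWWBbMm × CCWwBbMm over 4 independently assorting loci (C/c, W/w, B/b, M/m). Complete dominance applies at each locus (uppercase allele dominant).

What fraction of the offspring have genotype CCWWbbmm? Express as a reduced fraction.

CcWWBbMm gametes: CWBM×2, CWBm×2, CWbM×2, CWbm×2, cWBM×2, cWBm×2, cWbM×2, cWbm×2
CCWwBbMm gametes: CWBM×2, CWBm×2, CWbM×2, CWbm×2, CwBM×2, CwBm×2, CwbM×2, Cwbm×2
CcWWBbMm×CCWwBbMm grid (16·16=256): CCWWBBMM=4 CCWWBBMm=8 CCWWBBmm=4 CCWWBbMM=8 CCWWBbMm=16 CCWWBbmm=8 CCWWbbMM=4 CCWWbbMm=8 CCWWbbmm=4 CCWwBBMM=4 CCWwBBMm=8 CCWwBBmm=4 CCWwBbMM=8 CCWwBbMm=16 CCWwBbmm=8 CCWwbbMM=4 CCWwbbMm=8 CCWwbbmm=4 CcWWBBMM=4 CcWWBBMm=8 CcWWBBmm=4 CcWWBbMM=8 CcWWBbMm=16 CcWWBbmm=8 CcWWbbMM=4 CcWWbbMm=8 CcWWbbmm=4 CcWwBBMM=4 CcWwBBMm=8 CcWwBBmm=4 CcWwBbMM=8 CcWwBbMm=16 CcWwBbmm=8 CcWwbbMM=4 CcWwbbMm=8 CcWwbbmm=4
CCWWbbmm hits 4/256; gcd=4; 4÷4/256÷4 = 1/64

P(CCWWbbmm) = 1/64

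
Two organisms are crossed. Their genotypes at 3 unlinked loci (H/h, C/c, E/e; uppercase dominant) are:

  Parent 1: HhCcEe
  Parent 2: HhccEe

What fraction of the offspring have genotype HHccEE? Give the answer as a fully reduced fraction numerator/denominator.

P(HHccEE) = 1/32

HhCcEe gametes: HCE×1, HCe×1, HcE×1, Hce×1, hCE×1, hCe×1, hcE×1, hce×1
HhccEe gametes: HcE×2, Hce×2, hcE×2, hce×2
HhCcEe×HhccEe grid (8·8=64): HHCcEE=2 HHCcEe=4 HHCcee=2 HHccEE=2 HHccEe=4 HHccee=2 HhCcEE=4 HhCcEe=8 HhCcee=4 HhccEE=4 HhccEe=8 Hhccee=4 hhCcEE=2 hhCcEe=4 hhCcee=2 hhccEE=2 hhccEe=4 hhccee=2
HHccEE hits 2/64; gcd=2; 2÷2/64÷2 = 1/32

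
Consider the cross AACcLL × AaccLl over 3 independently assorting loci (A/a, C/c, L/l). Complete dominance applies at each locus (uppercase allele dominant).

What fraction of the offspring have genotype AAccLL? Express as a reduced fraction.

P(AAccLL) = 1/8

AACcLL gametes: ACL×4, AcL×4
AaccLl gametes: AcL×2, Acl×2, acL×2, acl×2
AACcLL×AaccLl grid (8·8=64): AACcLL=8 AACcLl=8 AAccLL=8 AAccLl=8 AaCcLL=8 AaCcLl=8 AaccLL=8 AaccLl=8
AAccLL hits 8/64; gcd=8; 8÷8/64÷8 = 1/8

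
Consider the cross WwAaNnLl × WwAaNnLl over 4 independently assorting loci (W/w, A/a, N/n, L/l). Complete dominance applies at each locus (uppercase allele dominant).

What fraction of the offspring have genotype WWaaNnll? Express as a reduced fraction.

WwAaNnLl gametes: WANL×1, WANl×1, WAnL×1, WAnl×1, WaNL×1, WaNl×1, WanL×1, Wanl×1, wANL×1, wANl×1, wAnL×1, wAnl×1, waNL×1, waNl×1, wanL×1, wanl×1
WwAaNnLl gametes: WANL×1, WANl×1, WAnL×1, WAnl×1, WaNL×1, WaNl×1, WanL×1, Wanl×1, wANL×1, wANl×1, wAnL×1, wAnl×1, waNL×1, waNl×1, wanL×1, wanl×1
WwAaNnLl×WwAaNnLl grid (16·16=256): WWAANNLL=1 WWAANNLl=2 WWAANNll=1 WWAANnLL=2 WWAANnLl=4 WWAANnll=2 WWAAnnLL=1 WWAAnnLl=2 WWAAnnll=1 WWAaNNLL=2 WWAaNNLl=4 WWAaNNll=2 WWAaNnLL=4 WWAaNnLl=8 WWAaNnll=4 WWAannLL=2 WWAannLl=4 WWAannll=2 WWaaNNLL=1 WWaaNNLl=2 WWaaNNll=1 WWaaNnLL=2 WWaaNnLl=4 WWaaNnll=2 WWaannLL=1 WWaannLl=2 WWaannll=1 WwAANNLL=2 WwAANNLl=4 WwAANNll=2 WwAANnLL=4 WwAANnLl=8 WwAANnll=4 WwAAnnLL=2 WwAAnnLl=4 WwAAnnll=2 WwAaNNLL=4 WwAaNNLl=8 WwAaNNll=4 WwAaNnLL=8 WwAaNnLl=16 WwAaNnll=8 WwAannLL=4 WwAannLl=8 WwAannll=4 WwaaNNLL=2 WwaaNNLl=4 WwaaNNll=2 WwaaNnLL=4 WwaaNnLl=8 WwaaNnll=4 WwaannLL=2 WwaannLl=4 Wwaannll=2 wwAANNLL=1 wwAANNLl=2 wwAANNll=1 wwAANnLL=2 wwAANnLl=4 wwAANnll=2 wwAAnnLL=1 wwAAnnLl=2 wwAAnnll=1 wwAaNNLL=2 wwAaNNLl=4 wwAaNNll=2 wwAaNnLL=4 wwAaNnLl=8 wwAaNnll=4 wwAannLL=2 wwAannLl=4 wwAannll=2 wwaaNNLL=1 wwaaNNLl=2 wwaaNNll=1 wwaaNnLL=2 wwaaNnLl=4 wwaaNnll=2 wwaannLL=1 wwaannLl=2 wwaannll=1
WWaaNnll hits 2/256; gcd=2; 2÷2/256÷2 = 1/128

P(WWaaNnll) = 1/128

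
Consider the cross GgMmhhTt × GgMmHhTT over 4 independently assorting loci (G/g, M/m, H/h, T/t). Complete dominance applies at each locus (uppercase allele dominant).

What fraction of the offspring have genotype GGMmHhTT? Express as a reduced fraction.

GgMmhhTt gametes: GMhT×2, GMht×2, GmhT×2, Gmht×2, gMhT×2, gMht×2, gmhT×2, gmht×2
GgMmHhTT gametes: GMHT×2, GMhT×2, GmHT×2, GmhT×2, gMHT×2, gMhT×2, gmHT×2, gmhT×2
GgMmhhTt×GgMmHhTT grid (16·16=256): GGMMHhTT=4 GGMMHhTt=4 GGMMhhTT=4 GGMMhhTt=4 GGMmHhTT=8 GGMmHhTt=8 GGMmhhTT=8 GGMmhhTt=8 GGmmHhTT=4 GGmmHhTt=4 GGmmhhTT=4 GGmmhhTt=4 GgMMHhTT=8 GgMMHhTt=8 GgMMhhTT=8 GgMMhhTt=8 GgMmHhTT=16 GgMmHhTt=16 GgMmhhTT=16 GgMmhhTt=16 GgmmHhTT=8 GgmmHhTt=8 GgmmhhTT=8 GgmmhhTt=8 ggMMHhTT=4 ggMMHhTt=4 ggMMhhTT=4 ggMMhhTt=4 ggMmHhTT=8 ggMmHhTt=8 ggMmhhTT=8 ggMmhhTt=8 ggmmHhTT=4 ggmmHhTt=4 ggmmhhTT=4 ggmmhhTt=4
GGMmHhTT hits 8/256; gcd=8; 8÷8/256÷8 = 1/32

P(GGMmHhTT) = 1/32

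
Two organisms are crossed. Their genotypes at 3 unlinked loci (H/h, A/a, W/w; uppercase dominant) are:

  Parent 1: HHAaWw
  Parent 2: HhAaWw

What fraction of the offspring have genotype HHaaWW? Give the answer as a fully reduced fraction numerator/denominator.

P(HHaaWW) = 1/32

HHAaWw gametes: HAW×2, HAw×2, HaW×2, Haw×2
HhAaWw gametes: HAW×1, HAw×1, HaW×1, Haw×1, hAW×1, hAw×1, haW×1, haw×1
HHAaWw×HhAaWw grid (8·8=64): HHAAWW=2 HHAAWw=4 HHAAww=2 HHAaWW=4 HHAaWw=8 HHAaww=4 HHaaWW=2 HHaaWw=4 HHaaww=2 HhAAWW=2 HhAAWw=4 HhAAww=2 HhAaWW=4 HhAaWw=8 HhAaww=4 HhaaWW=2 HhaaWw=4 Hhaaww=2
HHaaWW hits 2/64; gcd=2; 2÷2/64÷2 = 1/32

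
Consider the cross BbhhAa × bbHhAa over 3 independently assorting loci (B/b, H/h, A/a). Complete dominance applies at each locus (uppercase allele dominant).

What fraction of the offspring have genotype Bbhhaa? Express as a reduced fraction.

P(Bbhhaa) = 1/16

BbhhAa gametes: BhA×2, Bha×2, bhA×2, bha×2
bbHhAa gametes: bHA×2, bHa×2, bhA×2, bha×2
BbhhAa×bbHhAa grid (8·8=64): BbHhAA=4 BbHhAa=8 BbHhaa=4 BbhhAA=4 BbhhAa=8 Bbhhaa=4 bbHhAA=4 bbHhAa=8 bbHhaa=4 bbhhAA=4 bbhhAa=8 bbhhaa=4
Bbhhaa hits 4/64; gcd=4; 4÷4/64÷4 = 1/16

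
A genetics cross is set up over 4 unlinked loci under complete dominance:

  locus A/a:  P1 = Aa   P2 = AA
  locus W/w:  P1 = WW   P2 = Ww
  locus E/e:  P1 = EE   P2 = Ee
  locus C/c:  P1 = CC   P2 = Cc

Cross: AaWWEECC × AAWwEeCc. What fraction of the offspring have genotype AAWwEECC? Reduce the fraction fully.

P(AAWwEECC) = 1/16

AaWWEECC gametes: AWEC×8, aWEC×8
AAWwEeCc gametes: AWEC×2, AWEc×2, AWeC×2, AWec×2, AwEC×2, AwEc×2, AweC×2, Awec×2
AaWWEECC×AAWwEeCc grid (16·16=256): AAWWEECC=16 AAWWEECc=16 AAWWEeCC=16 AAWWEeCc=16 AAWwEECC=16 AAWwEECc=16 AAWwEeCC=16 AAWwEeCc=16 AaWWEECC=16 AaWWEECc=16 AaWWEeCC=16 AaWWEeCc=16 AaWwEECC=16 AaWwEECc=16 AaWwEeCC=16 AaWwEeCc=16
AAWwEECC hits 16/256; gcd=16; 16÷16/256÷16 = 1/16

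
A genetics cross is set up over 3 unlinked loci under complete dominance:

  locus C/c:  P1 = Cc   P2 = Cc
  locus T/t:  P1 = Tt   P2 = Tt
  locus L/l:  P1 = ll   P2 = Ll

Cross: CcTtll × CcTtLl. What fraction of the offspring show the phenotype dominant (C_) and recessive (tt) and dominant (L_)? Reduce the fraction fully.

CcTtll gametes: CTl×2, Ctl×2, cTl×2, ctl×2
CcTtLl gametes: CTL×1, CTl×1, CtL×1, Ctl×1, cTL×1, cTl×1, ctL×1, ctl×1
CcTtll×CcTtLl grid (8·8=64): CCTTLl=2 CCTTll=2 CCTtLl=4 CCTtll=4 CCttLl=2 CCttll=2 CcTTLl=4 CcTTll=4 CcTtLl=8 CcTtll=8 CcttLl=4 Ccttll=4 ccTTLl=2 ccTTll=2 ccTtLl=4 ccTtll=4 ccttLl=2 ccttll=2
C_ tt L_ hits 6/64; gcd=2; 6÷2/64÷2 = 3/32

P(C_ tt L_) = 3/32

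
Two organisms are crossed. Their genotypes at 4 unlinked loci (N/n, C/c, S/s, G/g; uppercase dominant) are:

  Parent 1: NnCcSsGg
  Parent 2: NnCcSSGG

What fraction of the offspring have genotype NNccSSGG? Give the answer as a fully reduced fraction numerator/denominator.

P(NNccSSGG) = 1/64

NnCcSsGg gametes: NCSG×1, NCSg×1, NCsG×1, NCsg×1, NcSG×1, NcSg×1, NcsG×1, Ncsg×1, nCSG×1, nCSg×1, nCsG×1, nCsg×1, ncSG×1, ncSg×1, ncsG×1, ncsg×1
NnCcSSGG gametes: NCSG×4, NcSG×4, nCSG×4, ncSG×4
NnCcSsGg×NnCcSSGG grid (16·16=256): NNCCSSGG=4 NNCCSSGg=4 NNCCSsGG=4 NNCCSsGg=4 NNCcSSGG=8 NNCcSSGg=8 NNCcSsGG=8 NNCcSsGg=8 NNccSSGG=4 NNccSSGg=4 NNccSsGG=4 NNccSsGg=4 NnCCSSGG=8 NnCCSSGg=8 NnCCSsGG=8 NnCCSsGg=8 NnCcSSGG=16 NnCcSSGg=16 NnCcSsGG=16 NnCcSsGg=16 NnccSSGG=8 NnccSSGg=8 NnccSsGG=8 NnccSsGg=8 nnCCSSGG=4 nnCCSSGg=4 nnCCSsGG=4 nnCCSsGg=4 nnCcSSGG=8 nnCcSSGg=8 nnCcSsGG=8 nnCcSsGg=8 nnccSSGG=4 nnccSSGg=4 nnccSsGG=4 nnccSsGg=4
NNccSSGG hits 4/256; gcd=4; 4÷4/256÷4 = 1/64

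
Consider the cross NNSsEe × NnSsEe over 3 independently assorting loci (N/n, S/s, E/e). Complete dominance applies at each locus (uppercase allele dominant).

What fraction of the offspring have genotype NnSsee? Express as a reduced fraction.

NNSsEe gametes: NSE×2, NSe×2, NsE×2, Nse×2
NnSsEe gametes: NSE×1, NSe×1, NsE×1, Nse×1, nSE×1, nSe×1, nsE×1, nse×1
NNSsEe×NnSsEe grid (8·8=64): NNSSEE=2 NNSSEe=4 NNSSee=2 NNSsEE=4 NNSsEe=8 NNSsee=4 NNssEE=2 NNssEe=4 NNssee=2 NnSSEE=2 NnSSEe=4 NnSSee=2 NnSsEE=4 NnSsEe=8 NnSsee=4 NnssEE=2 NnssEe=4 Nnssee=2
NnSsee hits 4/64; gcd=4; 4÷4/64÷4 = 1/16

P(NnSsee) = 1/16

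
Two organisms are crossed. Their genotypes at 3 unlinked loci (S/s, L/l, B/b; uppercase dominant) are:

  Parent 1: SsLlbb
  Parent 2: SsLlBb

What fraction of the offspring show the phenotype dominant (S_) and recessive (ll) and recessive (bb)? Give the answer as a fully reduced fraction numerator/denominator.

SsLlbb gametes: SLb×2, Slb×2, sLb×2, slb×2
SsLlBb gametes: SLB×1, SLb×1, SlB×1, Slb×1, sLB×1, sLb×1, slB×1, slb×1
SsLlbb×SsLlBb grid (8·8=64): SSLLBb=2 SSLLbb=2 SSLlBb=4 SSLlbb=4 SSllBb=2 SSllbb=2 SsLLBb=4 SsLLbb=4 SsLlBb=8 SsLlbb=8 SsllBb=4 Ssllbb=4 ssLLBb=2 ssLLbb=2 ssLlBb=4 ssLlbb=4 ssllBb=2 ssllbb=2
S_ ll bb hits 6/64; gcd=2; 6÷2/64÷2 = 3/32

P(S_ ll bb) = 3/32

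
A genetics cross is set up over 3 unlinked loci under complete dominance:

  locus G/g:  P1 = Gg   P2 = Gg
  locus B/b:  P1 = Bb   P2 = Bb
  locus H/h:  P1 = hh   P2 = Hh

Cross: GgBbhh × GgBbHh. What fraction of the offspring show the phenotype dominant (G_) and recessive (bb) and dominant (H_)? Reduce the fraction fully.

P(G_ bb H_) = 3/32

GgBbhh gametes: GBh×2, Gbh×2, gBh×2, gbh×2
GgBbHh gametes: GBH×1, GBh×1, GbH×1, Gbh×1, gBH×1, gBh×1, gbH×1, gbh×1
GgBbhh×GgBbHh grid (8·8=64): GGBBHh=2 GGBBhh=2 GGBbHh=4 GGBbhh=4 GGbbHh=2 GGbbhh=2 GgBBHh=4 GgBBhh=4 GgBbHh=8 GgBbhh=8 GgbbHh=4 Ggbbhh=4 ggBBHh=2 ggBBhh=2 ggBbHh=4 ggBbhh=4 ggbbHh=2 ggbbhh=2
G_ bb H_ hits 6/64; gcd=2; 6÷2/64÷2 = 3/32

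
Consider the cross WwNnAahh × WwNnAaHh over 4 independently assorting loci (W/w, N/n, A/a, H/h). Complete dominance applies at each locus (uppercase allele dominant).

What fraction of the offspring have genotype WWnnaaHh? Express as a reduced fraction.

P(WWnnaaHh) = 1/128

WwNnAahh gametes: WNAh×2, WNah×2, WnAh×2, Wnah×2, wNAh×2, wNah×2, wnAh×2, wnah×2
WwNnAaHh gametes: WNAH×1, WNAh×1, WNaH×1, WNah×1, WnAH×1, WnAh×1, WnaH×1, Wnah×1, wNAH×1, wNAh×1, wNaH×1, wNah×1, wnAH×1, wnAh×1, wnaH×1, wnah×1
WwNnAahh×WwNnAaHh grid (16·16=256): WWNNAAHh=2 WWNNAAhh=2 WWNNAaHh=4 WWNNAahh=4 WWNNaaHh=2 WWNNaahh=2 WWNnAAHh=4 WWNnAAhh=4 WWNnAaHh=8 WWNnAahh=8 WWNnaaHh=4 WWNnaahh=4 WWnnAAHh=2 WWnnAAhh=2 WWnnAaHh=4 WWnnAahh=4 WWnnaaHh=2 WWnnaahh=2 WwNNAAHh=4 WwNNAAhh=4 WwNNAaHh=8 WwNNAahh=8 WwNNaaHh=4 WwNNaahh=4 WwNnAAHh=8 WwNnAAhh=8 WwNnAaHh=16 WwNnAahh=16 WwNnaaHh=8 WwNnaahh=8 WwnnAAHh=4 WwnnAAhh=4 WwnnAaHh=8 WwnnAahh=8 WwnnaaHh=4 Wwnnaahh=4 wwNNAAHh=2 wwNNAAhh=2 wwNNAaHh=4 wwNNAahh=4 wwNNaaHh=2 wwNNaahh=2 wwNnAAHh=4 wwNnAAhh=4 wwNnAaHh=8 wwNnAahh=8 wwNnaaHh=4 wwNnaahh=4 wwnnAAHh=2 wwnnAAhh=2 wwnnAaHh=4 wwnnAahh=4 wwnnaaHh=2 wwnnaahh=2
WWnnaaHh hits 2/256; gcd=2; 2÷2/256÷2 = 1/128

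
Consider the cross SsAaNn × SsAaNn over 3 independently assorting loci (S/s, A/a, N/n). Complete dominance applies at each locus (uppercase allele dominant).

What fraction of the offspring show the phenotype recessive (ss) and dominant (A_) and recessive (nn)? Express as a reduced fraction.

P(ss A_ nn) = 3/64

SsAaNn gametes: SAN×1, SAn×1, SaN×1, San×1, sAN×1, sAn×1, saN×1, san×1
SsAaNn gametes: SAN×1, SAn×1, SaN×1, San×1, sAN×1, sAn×1, saN×1, san×1
SsAaNn×SsAaNn grid (8·8=64): SSAANN=1 SSAANn=2 SSAAnn=1 SSAaNN=2 SSAaNn=4 SSAann=2 SSaaNN=1 SSaaNn=2 SSaann=1 SsAANN=2 SsAANn=4 SsAAnn=2 SsAaNN=4 SsAaNn=8 SsAann=4 SsaaNN=2 SsaaNn=4 Ssaann=2 ssAANN=1 ssAANn=2 ssAAnn=1 ssAaNN=2 ssAaNn=4 ssAann=2 ssaaNN=1 ssaaNn=2 ssaann=1
ss A_ nn hits 3/64; gcd=1; 3÷1/64÷1 = 3/64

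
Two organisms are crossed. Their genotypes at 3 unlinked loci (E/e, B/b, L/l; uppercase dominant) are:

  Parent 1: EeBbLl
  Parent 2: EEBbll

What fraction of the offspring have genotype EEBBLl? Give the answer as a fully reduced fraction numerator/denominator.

EeBbLl gametes: EBL×1, EBl×1, EbL×1, Ebl×1, eBL×1, eBl×1, ebL×1, ebl×1
EEBbll gametes: EBl×4, Ebl×4
EeBbLl×EEBbll grid (8·8=64): EEBBLl=4 EEBBll=4 EEBbLl=8 EEBbll=8 EEbbLl=4 EEbbll=4 EeBBLl=4 EeBBll=4 EeBbLl=8 EeBbll=8 EebbLl=4 Eebbll=4
EEBBLl hits 4/64; gcd=4; 4÷4/64÷4 = 1/16

P(EEBBLl) = 1/16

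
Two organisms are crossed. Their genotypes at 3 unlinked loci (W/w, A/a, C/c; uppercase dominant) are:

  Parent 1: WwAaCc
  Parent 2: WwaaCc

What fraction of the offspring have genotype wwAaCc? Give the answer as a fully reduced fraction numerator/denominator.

WwAaCc gametes: WAC×1, WAc×1, WaC×1, Wac×1, wAC×1, wAc×1, waC×1, wac×1
WwaaCc gametes: WaC×2, Wac×2, waC×2, wac×2
WwAaCc×WwaaCc grid (8·8=64): WWAaCC=2 WWAaCc=4 WWAacc=2 WWaaCC=2 WWaaCc=4 WWaacc=2 WwAaCC=4 WwAaCc=8 WwAacc=4 WwaaCC=4 WwaaCc=8 Wwaacc=4 wwAaCC=2 wwAaCc=4 wwAacc=2 wwaaCC=2 wwaaCc=4 wwaacc=2
wwAaCc hits 4/64; gcd=4; 4÷4/64÷4 = 1/16

P(wwAaCc) = 1/16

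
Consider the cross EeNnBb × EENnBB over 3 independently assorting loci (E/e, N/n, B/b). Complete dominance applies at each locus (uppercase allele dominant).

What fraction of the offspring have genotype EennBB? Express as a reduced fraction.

P(EennBB) = 1/16

EeNnBb gametes: ENB×1, ENb×1, EnB×1, Enb×1, eNB×1, eNb×1, enB×1, enb×1
EENnBB gametes: ENB×4, EnB×4
EeNnBb×EENnBB grid (8·8=64): EENNBB=4 EENNBb=4 EENnBB=8 EENnBb=8 EEnnBB=4 EEnnBb=4 EeNNBB=4 EeNNBb=4 EeNnBB=8 EeNnBb=8 EennBB=4 EennBb=4
EennBB hits 4/64; gcd=4; 4÷4/64÷4 = 1/16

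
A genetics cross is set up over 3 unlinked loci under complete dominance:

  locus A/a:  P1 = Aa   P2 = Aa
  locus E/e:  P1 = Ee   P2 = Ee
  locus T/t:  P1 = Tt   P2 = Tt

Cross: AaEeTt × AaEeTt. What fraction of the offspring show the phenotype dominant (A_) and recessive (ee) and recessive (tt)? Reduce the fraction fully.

AaEeTt gametes: AET×1, AEt×1, AeT×1, Aet×1, aET×1, aEt×1, aeT×1, aet×1
AaEeTt gametes: AET×1, AEt×1, AeT×1, Aet×1, aET×1, aEt×1, aeT×1, aet×1
AaEeTt×AaEeTt grid (8·8=64): AAEETT=1 AAEETt=2 AAEEtt=1 AAEeTT=2 AAEeTt=4 AAEett=2 AAeeTT=1 AAeeTt=2 AAeett=1 AaEETT=2 AaEETt=4 AaEEtt=2 AaEeTT=4 AaEeTt=8 AaEett=4 AaeeTT=2 AaeeTt=4 Aaeett=2 aaEETT=1 aaEETt=2 aaEEtt=1 aaEeTT=2 aaEeTt=4 aaEett=2 aaeeTT=1 aaeeTt=2 aaeett=1
A_ ee tt hits 3/64; gcd=1; 3÷1/64÷1 = 3/64

P(A_ ee tt) = 3/64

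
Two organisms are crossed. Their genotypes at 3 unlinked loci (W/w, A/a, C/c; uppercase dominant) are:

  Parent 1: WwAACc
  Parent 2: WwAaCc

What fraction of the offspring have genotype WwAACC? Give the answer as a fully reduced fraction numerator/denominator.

WwAACc gametes: WAC×2, WAc×2, wAC×2, wAc×2
WwAaCc gametes: WAC×1, WAc×1, WaC×1, Wac×1, wAC×1, wAc×1, waC×1, wac×1
WwAACc×WwAaCc grid (8·8=64): WWAACC=2 WWAACc=4 WWAAcc=2 WWAaCC=2 WWAaCc=4 WWAacc=2 WwAACC=4 WwAACc=8 WwAAcc=4 WwAaCC=4 WwAaCc=8 WwAacc=4 wwAACC=2 wwAACc=4 wwAAcc=2 wwAaCC=2 wwAaCc=4 wwAacc=2
WwAACC hits 4/64; gcd=4; 4÷4/64÷4 = 1/16

P(WwAACC) = 1/16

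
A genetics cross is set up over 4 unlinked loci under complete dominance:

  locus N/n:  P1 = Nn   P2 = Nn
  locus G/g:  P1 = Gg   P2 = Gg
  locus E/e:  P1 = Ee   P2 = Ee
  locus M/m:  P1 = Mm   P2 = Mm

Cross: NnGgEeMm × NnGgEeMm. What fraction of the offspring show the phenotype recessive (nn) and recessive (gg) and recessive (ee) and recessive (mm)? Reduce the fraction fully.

P(nn gg ee mm) = 1/256

NnGgEeMm gametes: NGEM×1, NGEm×1, NGeM×1, NGem×1, NgEM×1, NgEm×1, NgeM×1, Ngem×1, nGEM×1, nGEm×1, nGeM×1, nGem×1, ngEM×1, ngEm×1, ngeM×1, ngem×1
NnGgEeMm gametes: NGEM×1, NGEm×1, NGeM×1, NGem×1, NgEM×1, NgEm×1, NgeM×1, Ngem×1, nGEM×1, nGEm×1, nGeM×1, nGem×1, ngEM×1, ngEm×1, ngeM×1, ngem×1
NnGgEeMm×NnGgEeMm grid (16·16=256): NNGGEEMM=1 NNGGEEMm=2 NNGGEEmm=1 NNGGEeMM=2 NNGGEeMm=4 NNGGEemm=2 NNGGeeMM=1 NNGGeeMm=2 NNGGeemm=1 NNGgEEMM=2 NNGgEEMm=4 NNGgEEmm=2 NNGgEeMM=4 NNGgEeMm=8 NNGgEemm=4 NNGgeeMM=2 NNGgeeMm=4 NNGgeemm=2 NNggEEMM=1 NNggEEMm=2 NNggEEmm=1 NNggEeMM=2 NNggEeMm=4 NNggEemm=2 NNggeeMM=1 NNggeeMm=2 NNggeemm=1 NnGGEEMM=2 NnGGEEMm=4 NnGGEEmm=2 NnGGEeMM=4 NnGGEeMm=8 NnGGEemm=4 NnGGeeMM=2 NnGGeeMm=4 NnGGeemm=2 NnGgEEMM=4 NnGgEEMm=8 NnGgEEmm=4 NnGgEeMM=8 NnGgEeMm=16 NnGgEemm=8 NnGgeeMM=4 NnGgeeMm=8 NnGgeemm=4 NnggEEMM=2 NnggEEMm=4 NnggEEmm=2 NnggEeMM=4 NnggEeMm=8 NnggEemm=4 NnggeeMM=2 NnggeeMm=4 Nnggeemm=2 nnGGEEMM=1 nnGGEEMm=2 nnGGEEmm=1 nnGGEeMM=2 nnGGEeMm=4 nnGGEemm=2 nnGGeeMM=1 nnGGeeMm=2 nnGGeemm=1 nnGgEEMM=2 nnGgEEMm=4 nnGgEEmm=2 nnGgEeMM=4 nnGgEeMm=8 nnGgEemm=4 nnGgeeMM=2 nnGgeeMm=4 nnGgeemm=2 nnggEEMM=1 nnggEEMm=2 nnggEEmm=1 nnggEeMM=2 nnggEeMm=4 nnggEemm=2 nnggeeMM=1 nnggeeMm=2 nnggeemm=1
nn gg ee mm hits 1/256; gcd=1; 1÷1/256÷1 = 1/256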